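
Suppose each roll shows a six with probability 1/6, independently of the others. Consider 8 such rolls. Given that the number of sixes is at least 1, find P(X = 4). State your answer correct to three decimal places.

X ~ Binomial(8, 0.166667). Want P(X=4 | X≥1) = P(X=4) / P(X≥1).
P(X=4) = C(8,4)·0.166667^4·0.833333^4 = 0.02605
P(X≥1) = 1 − 0.23257 = 0.76743
Ratio = 0.02605 / 0.76743 = 0.03394

0.034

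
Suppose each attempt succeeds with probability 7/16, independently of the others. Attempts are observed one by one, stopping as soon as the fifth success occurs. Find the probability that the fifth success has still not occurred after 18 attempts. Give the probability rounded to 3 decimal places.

Needing more than 18 attempts ⇔ fewer than 5 successes in the first 18. With X ~ Binomial(18, 0.4375), P(Y > 18) = P(X ≤ 4).
  k=0: C(18,0)·0.4375^0·0.5625^18 = 0.00003
  k=1: C(18,1)·0.4375^1·0.5625^17 = 0.00044
  k=2: C(18,2)·0.4375^2·0.5625^16 = 0.00294
  k=3: C(18,3)·0.4375^3·0.5625^15 = 0.01220
  k=4: C(18,4)·0.4375^4·0.5625^14 = 0.03559
P(X ≤ 4) = 0.05121

0.051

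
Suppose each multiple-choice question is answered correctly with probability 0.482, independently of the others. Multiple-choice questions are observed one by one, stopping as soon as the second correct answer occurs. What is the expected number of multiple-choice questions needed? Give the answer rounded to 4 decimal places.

4.1494

Y = total multiple-choice questions until the second success; negative binomial with r=2, p=0.482.
E[Y] = r / p = 2 / 0.482 = 4.149378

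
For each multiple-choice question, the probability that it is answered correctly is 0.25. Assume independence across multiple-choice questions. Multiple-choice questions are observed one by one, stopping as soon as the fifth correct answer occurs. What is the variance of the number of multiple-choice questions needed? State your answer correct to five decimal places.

60.00000

Y = total multiple-choice questions until the fifth success; negative binomial with r=5, p=0.25.
Var(Y) = r(1−p)/p² = 5·0.75 / 0.25² = 60.0000000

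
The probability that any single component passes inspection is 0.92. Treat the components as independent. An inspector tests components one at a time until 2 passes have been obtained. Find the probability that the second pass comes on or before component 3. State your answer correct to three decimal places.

Finishing within 3 components ⇔ at least 2 successes in the first 3. With X ~ Binomial(3, 0.92), P(Y ≤ 3) = 1 − P(X ≤ 1).
  k=0: C(3,0)·0.92^0·0.08^3 = 0.00051
  k=1: C(3,1)·0.92^1·0.08^2 = 0.01766
1 − 0.01818 = 0.98182

0.982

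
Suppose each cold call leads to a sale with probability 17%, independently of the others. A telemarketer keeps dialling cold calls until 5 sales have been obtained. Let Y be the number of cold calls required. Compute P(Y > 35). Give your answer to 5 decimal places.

Needing more than 35 cold calls ⇔ fewer than 5 successes in the first 35. With X ~ Binomial(35, 0.17), P(Y > 35) = P(X ≤ 4).
  k=0: C(35,0)·0.17^0·0.83^35 = 0.0014714
  k=1: C(35,1)·0.17^1·0.83^34 = 0.0105480
  k=2: C(35,2)·0.17^2·0.83^33 = 0.0367275
  k=3: C(35,3)·0.17^3·0.83^32 = 0.0827476
  k=4: C(35,4)·0.17^4·0.83^31 = 0.1355864
P(X ≤ 4) = 0.2670810

0.26708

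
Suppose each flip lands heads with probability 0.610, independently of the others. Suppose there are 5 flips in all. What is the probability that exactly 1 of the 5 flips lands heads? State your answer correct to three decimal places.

X ~ Binomial(n=5, p=0.61).
P(X=1) = C(5,1) · p^1 · (1−p)^4
= 5 · 0.61 · 0.023134 = 0.07056

0.071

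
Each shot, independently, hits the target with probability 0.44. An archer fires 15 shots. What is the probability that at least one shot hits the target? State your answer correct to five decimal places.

P(at least one) = 1 − P(none) = 1 − (1 − 0.44)^15
= 1 − 0.0001670 = 0.9998330

0.99983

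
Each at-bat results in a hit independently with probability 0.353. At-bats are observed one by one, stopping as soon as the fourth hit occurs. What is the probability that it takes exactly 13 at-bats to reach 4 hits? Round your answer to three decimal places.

Y = trial on which the fourth success occurs; negative binomial, r=4, p=0.353.
P(Y=13) = C(12,3) · p^4 · (1−p)^9
= 220 · 0.015527 · 0.019867 = 0.06787

0.068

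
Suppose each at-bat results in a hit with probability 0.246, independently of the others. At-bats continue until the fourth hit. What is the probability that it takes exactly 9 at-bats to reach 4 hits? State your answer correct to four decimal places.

0.0500

Y = trial on which the fourth success occurs; negative binomial, r=4, p=0.246.
P(Y=9) = C(8,3) · p^4 · (1−p)^5
= 56 · 0.0036622 · 0.2437 = 0.049979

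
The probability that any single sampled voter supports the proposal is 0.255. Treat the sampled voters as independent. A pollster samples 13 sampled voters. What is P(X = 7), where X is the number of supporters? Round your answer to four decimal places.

0.0206

X ~ Binomial(n=13, p=0.255).
P(X=7) = C(13,7) · p^7 · (1−p)^6
= 1716 · 7.011e-05 · 0.17098 = 0.020570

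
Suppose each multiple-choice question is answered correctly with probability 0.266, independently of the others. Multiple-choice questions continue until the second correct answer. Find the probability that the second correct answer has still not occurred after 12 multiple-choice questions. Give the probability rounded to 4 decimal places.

0.1308

Needing more than 12 multiple-choice questions ⇔ fewer than 2 successes in the first 12. With X ~ Binomial(12, 0.266), P(Y > 12) = P(X ≤ 1).
  k=0: C(12,0)·0.266^0·0.734^12 = 0.024454
  k=1: C(12,1)·0.266^1·0.734^11 = 0.106346
P(X ≤ 1) = 0.130800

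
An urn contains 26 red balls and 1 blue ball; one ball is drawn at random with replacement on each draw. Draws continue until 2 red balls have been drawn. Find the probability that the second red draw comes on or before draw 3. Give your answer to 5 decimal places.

0.99599

Finishing within 3 draws ⇔ at least 2 successes in the first 3. With X ~ Binomial(3, 0.962963), P(Y ≤ 3) = 1 − P(X ≤ 1).
  k=0: C(3,0)·0.962963^0·0.037037^3 = 0.0000508
  k=1: C(3,1)·0.962963^1·0.037037^2 = 0.0039628
1 − 0.0040136 = 0.9959864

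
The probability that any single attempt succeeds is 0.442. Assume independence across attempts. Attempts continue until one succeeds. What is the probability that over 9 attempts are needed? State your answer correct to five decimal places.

Y = number of attempts to the first success; geometric, p = 0.442.
P(Y > 9) = P(first 9 all fail) = (1−p)^9 = 0.0052445

0.00524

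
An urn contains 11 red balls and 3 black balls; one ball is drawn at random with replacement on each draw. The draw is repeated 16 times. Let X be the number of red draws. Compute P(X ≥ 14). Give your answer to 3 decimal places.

0.301

X ~ Binomial(16, 0.785714); P(X ≥ 14) = Σ C(16,k) p^k (1−p)^(16−k) over k:
  k=14: C(16,14)·0.785714^14·0.214286^2 = 0.18831
  k=15: C(16,15)·0.785714^15·0.214286^1 = 0.09206
  k=16: C(16,16)·0.785714^16·0.214286^0 = 0.02110
Total = 0.30147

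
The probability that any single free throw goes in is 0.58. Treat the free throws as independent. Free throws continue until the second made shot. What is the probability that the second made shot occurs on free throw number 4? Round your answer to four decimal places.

Y = trial on which the second success occurs; negative binomial, r=2, p=0.58.
P(Y=4) = C(3,1) · p^2 · (1−p)^2
= 3 · 0.3364 · 0.1764 = 0.178023

0.1780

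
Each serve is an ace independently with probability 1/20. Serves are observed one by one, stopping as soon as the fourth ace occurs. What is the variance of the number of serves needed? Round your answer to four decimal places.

Y = total serves until the fourth success; negative binomial with r=4, p=0.05.
Var(Y) = r(1−p)/p² = 4·0.95 / 0.05² = 1520.000000

1520.0000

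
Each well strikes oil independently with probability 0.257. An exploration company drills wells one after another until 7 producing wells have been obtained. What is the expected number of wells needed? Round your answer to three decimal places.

27.237

Y = total wells until the seventh success; negative binomial with r=7, p=0.257.
E[Y] = r / p = 7 / 0.257 = 27.23735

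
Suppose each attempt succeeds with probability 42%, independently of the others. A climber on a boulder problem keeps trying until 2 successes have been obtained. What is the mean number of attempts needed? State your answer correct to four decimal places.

4.7619

Y = total attempts until the second success; negative binomial with r=2, p=0.42.
E[Y] = r / p = 2 / 0.42 = 4.761905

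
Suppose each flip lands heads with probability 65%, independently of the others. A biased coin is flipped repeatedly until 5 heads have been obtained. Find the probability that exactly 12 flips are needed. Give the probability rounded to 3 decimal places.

Y = trial on which the fifth success occurs; negative binomial, r=5, p=0.65.
P(Y=12) = C(11,4) · p^5 · (1−p)^7
= 330 · 0.11603 · 0.00064339 = 0.02464

0.025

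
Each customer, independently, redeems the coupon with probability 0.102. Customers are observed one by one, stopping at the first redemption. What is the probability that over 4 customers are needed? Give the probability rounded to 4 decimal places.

Y = number of customers to the first success; geometric, p = 0.102.
P(Y > 4) = P(first 4 all fail) = (1−p)^4 = 0.650287

0.6503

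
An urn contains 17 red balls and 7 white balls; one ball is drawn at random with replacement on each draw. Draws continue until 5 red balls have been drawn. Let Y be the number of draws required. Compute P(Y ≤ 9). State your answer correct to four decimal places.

0.9111

Finishing within 9 draws ⇔ at least 5 successes in the first 9. With X ~ Binomial(9, 0.708333), P(Y ≤ 9) = 1 − P(X ≤ 4).
  k=0: C(9,0)·0.708333^0·0.291667^9 = 0.000015
  k=1: C(9,1)·0.708333^1·0.291667^8 = 0.000334
  k=2: C(9,2)·0.708333^2·0.291667^7 = 0.003243
  k=3: C(9,3)·0.708333^3·0.291667^6 = 0.018379
  k=4: C(9,4)·0.708333^4·0.291667^5 = 0.066951
1 − 0.088922 = 0.911078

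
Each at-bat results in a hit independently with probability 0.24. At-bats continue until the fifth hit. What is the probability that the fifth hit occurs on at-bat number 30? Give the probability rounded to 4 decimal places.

Y = trial on which the fifth success occurs; negative binomial, r=5, p=0.24.
P(Y=30) = C(29,4) · p^5 · (1−p)^25
= 23751 · 0.00079626 · 0.0010479 = 0.019819

0.0198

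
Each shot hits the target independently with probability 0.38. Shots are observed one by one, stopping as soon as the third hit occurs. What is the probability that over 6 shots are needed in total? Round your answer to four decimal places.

0.5857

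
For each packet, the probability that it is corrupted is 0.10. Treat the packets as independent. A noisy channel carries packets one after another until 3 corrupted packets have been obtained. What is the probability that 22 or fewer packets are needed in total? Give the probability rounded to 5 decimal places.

Finishing within 22 packets ⇔ at least 3 successes in the first 22. With X ~ Binomial(22, 0.10), P(Y ≤ 22) = 1 − P(X ≤ 2).
  k=0: C(22,0)·0.10^0·0.90^22 = 0.0984771
  k=1: C(22,1)·0.10^1·0.90^21 = 0.2407218
  k=2: C(22,2)·0.10^2·0.90^20 = 0.2808421
1 − 0.6200409 = 0.3799591

0.37996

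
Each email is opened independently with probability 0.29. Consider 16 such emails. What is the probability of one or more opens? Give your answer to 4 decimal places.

P(at least one) = 1 − P(none) = 1 − (1 − 0.29)^16
= 1 − 0.004170 = 0.995830

0.9958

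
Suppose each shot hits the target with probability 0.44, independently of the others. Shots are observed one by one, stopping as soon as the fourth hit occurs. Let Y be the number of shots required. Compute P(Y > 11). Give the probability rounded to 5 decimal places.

Needing more than 11 shots ⇔ fewer than 4 successes in the first 11. With X ~ Binomial(11, 0.44), P(Y > 11) = P(X ≤ 3).
  k=0: C(11,0)·0.44^0·0.56^11 = 0.0016985
  k=1: C(11,1)·0.44^1·0.56^10 = 0.0146800
  k=2: C(11,2)·0.44^2·0.56^9 = 0.0576714
  k=3: C(11,3)·0.44^3·0.56^8 = 0.1359397
P(X ≤ 3) = 0.2099895

0.20999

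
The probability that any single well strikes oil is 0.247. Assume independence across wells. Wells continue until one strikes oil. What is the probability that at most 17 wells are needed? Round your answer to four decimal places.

Y = number of wells to the first success; geometric, p = 0.247.
P(Y ≤ 17) = 1 − (1−p)^17 = 1 − 0.008045 = 0.991955

0.9920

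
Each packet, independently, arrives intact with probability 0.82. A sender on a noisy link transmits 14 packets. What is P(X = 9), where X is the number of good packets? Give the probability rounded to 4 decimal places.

X ~ Binomial(n=14, p=0.82).
P(X=9) = C(14,9) · p^9 · (1−p)^5
= 2002 · 0.16762 · 0.00018896 = 0.063409

0.0634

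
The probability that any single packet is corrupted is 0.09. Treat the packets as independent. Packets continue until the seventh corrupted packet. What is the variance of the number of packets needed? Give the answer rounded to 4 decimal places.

Y = total packets until the seventh success; negative binomial with r=7, p=0.09.
Var(Y) = r(1−p)/p² = 7·0.91 / 0.09² = 786.419753

786.4198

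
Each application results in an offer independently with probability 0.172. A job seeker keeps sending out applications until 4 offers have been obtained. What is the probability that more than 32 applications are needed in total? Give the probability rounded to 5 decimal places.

Needing more than 32 applications ⇔ fewer than 4 successes in the first 32. With X ~ Binomial(32, 0.172), P(Y > 32) = P(X ≤ 3).
  k=0: C(32,0)·0.172^0·0.828^32 = 0.0023822
  k=1: C(32,1)·0.172^1·0.828^31 = 0.0158350
  k=2: C(32,2)·0.172^2·0.828^30 = 0.0509857
  k=3: C(32,3)·0.172^3·0.828^29 = 0.1059124
P(X ≤ 3) = 0.1751153

0.17512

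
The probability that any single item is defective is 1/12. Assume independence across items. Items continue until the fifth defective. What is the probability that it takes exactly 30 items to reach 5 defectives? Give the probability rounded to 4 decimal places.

Y = trial on which the fifth success occurs; negative binomial, r=5, p=0.083333.
P(Y=30) = C(29,4) · p^5 · (1−p)^25
= 23751 · 4.0188e-06 · 0.11358 = 0.010841

0.0108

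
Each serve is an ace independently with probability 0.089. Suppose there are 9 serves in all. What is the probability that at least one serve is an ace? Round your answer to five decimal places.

0.56782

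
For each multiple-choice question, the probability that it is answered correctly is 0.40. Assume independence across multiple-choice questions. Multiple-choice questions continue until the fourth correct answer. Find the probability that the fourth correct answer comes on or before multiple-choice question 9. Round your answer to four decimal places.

Finishing within 9 multiple-choice questions ⇔ at least 4 successes in the first 9. With X ~ Binomial(9, 0.40), P(Y ≤ 9) = 1 − P(X ≤ 3).
  k=0: C(9,0)·0.40^0·0.60^9 = 0.010078
  k=1: C(9,1)·0.40^1·0.60^8 = 0.060466
  k=2: C(9,2)·0.40^2·0.60^7 = 0.161243
  k=3: C(9,3)·0.40^3·0.60^6 = 0.250823
1 − 0.482610 = 0.517390

0.5174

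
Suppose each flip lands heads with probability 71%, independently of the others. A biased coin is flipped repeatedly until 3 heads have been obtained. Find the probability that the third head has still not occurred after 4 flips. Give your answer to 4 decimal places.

Needing more than 4 flips ⇔ fewer than 3 successes in the first 4. With X ~ Binomial(4, 0.71), P(Y > 4) = P(X ≤ 2).
  k=0: C(4,0)·0.71^0·0.29^4 = 0.007073
  k=1: C(4,1)·0.71^1·0.29^3 = 0.069265
  k=2: C(4,2)·0.71^2·0.29^2 = 0.254369
P(X ≤ 2) = 0.330706

0.3307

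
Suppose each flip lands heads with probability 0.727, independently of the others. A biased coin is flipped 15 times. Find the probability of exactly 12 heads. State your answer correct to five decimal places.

X ~ Binomial(n=15, p=0.727).
P(X=12) = C(15,12) · p^12 · (1−p)^3
= 455 · 0.021798 · 0.020346 = 0.2017959

0.20180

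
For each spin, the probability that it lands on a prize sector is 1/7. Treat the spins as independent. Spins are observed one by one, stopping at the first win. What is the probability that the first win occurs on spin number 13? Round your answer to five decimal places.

0.02247

Geometric (trials to first success), p = 0.142857.
P(Y = 13) = (1−p)^12 · p = 0.15727 · 0.142857 = 0.0224668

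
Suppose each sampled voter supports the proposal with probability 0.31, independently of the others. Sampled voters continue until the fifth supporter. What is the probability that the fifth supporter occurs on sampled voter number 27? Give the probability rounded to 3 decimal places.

Y = trial on which the fifth success occurs; negative binomial, r=5, p=0.31.
P(Y=27) = C(26,4) · p^5 · (1−p)^22
= 14950 · 0.0028629 · 0.00028489 = 0.01219

0.012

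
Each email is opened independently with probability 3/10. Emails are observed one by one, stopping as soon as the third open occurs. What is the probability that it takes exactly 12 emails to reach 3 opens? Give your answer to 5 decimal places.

Y = trial on which the third success occurs; negative binomial, r=3, p=0.30.
P(Y=12) = C(11,2) · p^3 · (1−p)^9
= 55 · 0.027 · 0.040354 = 0.0599251

0.05993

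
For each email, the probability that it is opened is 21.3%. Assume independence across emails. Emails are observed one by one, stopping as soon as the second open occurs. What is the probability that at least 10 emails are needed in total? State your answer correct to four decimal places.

0.3979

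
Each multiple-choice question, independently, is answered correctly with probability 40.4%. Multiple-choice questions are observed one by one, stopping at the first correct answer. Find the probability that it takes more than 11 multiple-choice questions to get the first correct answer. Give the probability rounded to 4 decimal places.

Y = number of multiple-choice questions to the first success; geometric, p = 0.404.
P(Y > 11) = P(first 11 all fail) = (1−p)^11 = 0.003371

0.0034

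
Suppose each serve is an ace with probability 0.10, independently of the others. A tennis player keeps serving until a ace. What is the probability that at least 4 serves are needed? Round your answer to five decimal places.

Y = number of serves to the first success; geometric, p = 0.10.
P(Y > 3) = P(first 3 all fail) = (1−p)^3 = 0.7290000

0.72900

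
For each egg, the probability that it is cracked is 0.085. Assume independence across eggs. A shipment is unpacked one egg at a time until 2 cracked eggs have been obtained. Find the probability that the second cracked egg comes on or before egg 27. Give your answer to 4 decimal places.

Finishing within 27 eggs ⇔ at least 2 successes in the first 27. With X ~ Binomial(27, 0.085), P(Y ≤ 27) = 1 − P(X ≤ 1).
  k=0: C(27,0)·0.085^0·0.915^27 = 0.090859
  k=1: C(27,1)·0.085^1·0.915^26 = 0.227893
1 − 0.318752 = 0.681248

0.6812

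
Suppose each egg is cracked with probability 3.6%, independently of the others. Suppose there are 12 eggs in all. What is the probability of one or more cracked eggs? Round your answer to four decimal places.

P(at least one) = 1 − P(none) = 1 − (1 − 0.036)^12
= 1 − 0.644057 = 0.355943

0.3559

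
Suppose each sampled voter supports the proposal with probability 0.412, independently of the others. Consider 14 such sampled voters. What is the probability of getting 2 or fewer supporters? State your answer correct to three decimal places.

0.033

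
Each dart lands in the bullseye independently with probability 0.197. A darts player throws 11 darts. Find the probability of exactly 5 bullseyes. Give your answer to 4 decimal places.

0.0368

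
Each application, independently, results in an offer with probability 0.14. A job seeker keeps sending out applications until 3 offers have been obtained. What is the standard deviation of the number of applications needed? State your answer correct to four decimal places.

Y = total applications until the third success; negative binomial with r=3, p=0.14.
SD(Y) = √[r(1−p)/p²] = √(131.632653) = 11.473127

11.4731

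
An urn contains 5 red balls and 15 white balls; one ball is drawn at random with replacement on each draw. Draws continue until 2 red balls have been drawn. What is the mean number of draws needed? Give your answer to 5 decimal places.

8.00000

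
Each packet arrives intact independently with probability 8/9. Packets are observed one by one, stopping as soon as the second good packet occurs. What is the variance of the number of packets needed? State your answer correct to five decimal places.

0.28125

Y = total packets until the second success; negative binomial with r=2, p=0.888889.
Var(Y) = r(1−p)/p² = 2·0.111111 / 0.888889² = 0.2812500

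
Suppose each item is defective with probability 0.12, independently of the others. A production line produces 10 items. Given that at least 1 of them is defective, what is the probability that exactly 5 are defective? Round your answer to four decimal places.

X ~ Binomial(10, 0.12). Want P(X=5 | X≥1) = P(X=5) / P(X≥1).
P(X=5) = C(10,5)·0.12^5·0.88^5 = 0.003309
P(X≥1) = 1 − 0.278501 = 0.721499
Ratio = 0.003309 / 0.721499 = 0.004587

0.0046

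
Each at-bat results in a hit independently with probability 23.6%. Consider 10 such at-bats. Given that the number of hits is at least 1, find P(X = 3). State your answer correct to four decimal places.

0.2571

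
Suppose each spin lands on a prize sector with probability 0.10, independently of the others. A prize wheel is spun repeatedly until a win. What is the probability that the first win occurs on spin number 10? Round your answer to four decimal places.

0.0387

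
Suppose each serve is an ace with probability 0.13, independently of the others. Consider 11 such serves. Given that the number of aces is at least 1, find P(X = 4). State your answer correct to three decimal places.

X ~ Binomial(11, 0.13). Want P(X=4 | X≥1) = P(X=4) / P(X≥1).
P(X=4) = C(11,4)·0.13^4·0.87^7 = 0.03556
P(X≥1) = 1 − 0.21613 = 0.78387
Ratio = 0.03556 / 0.78387 = 0.04536

0.045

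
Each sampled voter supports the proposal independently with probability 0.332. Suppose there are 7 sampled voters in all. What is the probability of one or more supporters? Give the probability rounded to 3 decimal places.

0.941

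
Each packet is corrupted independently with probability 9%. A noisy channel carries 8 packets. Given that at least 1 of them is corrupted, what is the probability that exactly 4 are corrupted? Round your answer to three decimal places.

X ~ Binomial(8, 0.09). Want P(X=4 | X≥1) = P(X=4) / P(X≥1).
P(X=4) = C(8,4)·0.09^4·0.91^4 = 0.00315
P(X≥1) = 1 − 0.47025 = 0.52975
Ratio = 0.00315 / 0.52975 = 0.00595

0.006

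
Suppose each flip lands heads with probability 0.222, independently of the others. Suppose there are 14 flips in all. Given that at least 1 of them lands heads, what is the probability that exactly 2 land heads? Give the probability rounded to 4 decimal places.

0.2273

X ~ Binomial(14, 0.222). Want P(X=2 | X≥1) = P(X=2) / P(X≥1).
P(X=2) = C(14,2)·0.222^2·0.778^12 = 0.220548
P(X≥1) = 1 − 0.029766 = 0.970234
Ratio = 0.220548 / 0.970234 = 0.227314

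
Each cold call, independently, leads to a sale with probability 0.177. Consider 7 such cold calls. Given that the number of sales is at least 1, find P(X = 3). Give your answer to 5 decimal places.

X ~ Binomial(7, 0.177). Want P(X=3 | X≥1) = P(X=3) / P(X≥1).
P(X=3) = C(7,3)·0.177^3·0.823^4 = 0.0890404
P(X≥1) = 1 − 0.2557401 = 0.7442599
Ratio = 0.0890404 / 0.7442599 = 0.1196362

0.11964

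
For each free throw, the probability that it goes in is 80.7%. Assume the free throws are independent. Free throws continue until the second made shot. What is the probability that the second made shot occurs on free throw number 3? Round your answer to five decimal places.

0.25138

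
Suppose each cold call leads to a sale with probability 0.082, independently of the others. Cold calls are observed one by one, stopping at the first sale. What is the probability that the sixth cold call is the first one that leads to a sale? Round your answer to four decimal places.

Geometric (trials to first success), p = 0.082.
P(Y = 6) = (1−p)^5 · p = 0.65195 · 0.082 = 0.053460

0.0535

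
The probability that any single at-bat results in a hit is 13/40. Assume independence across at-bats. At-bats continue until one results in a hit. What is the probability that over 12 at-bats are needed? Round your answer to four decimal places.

0.0089

Y = number of at-bats to the first success; geometric, p = 0.325.
P(Y > 12) = P(first 12 all fail) = (1−p)^12 = 0.008946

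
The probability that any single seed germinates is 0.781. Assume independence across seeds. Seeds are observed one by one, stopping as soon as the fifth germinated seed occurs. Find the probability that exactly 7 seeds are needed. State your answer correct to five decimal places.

0.20904

Y = trial on which the fifth success occurs; negative binomial, r=5, p=0.781.
P(Y=7) = C(6,4) · p^5 · (1−p)^2
= 15 · 0.29057 · 0.047961 = 0.2090425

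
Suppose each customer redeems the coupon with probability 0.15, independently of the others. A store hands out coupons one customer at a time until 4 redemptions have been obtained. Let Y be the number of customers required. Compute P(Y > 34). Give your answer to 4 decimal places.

0.2285

Needing more than 34 customers ⇔ fewer than 4 successes in the first 34. With X ~ Binomial(34, 0.15), P(Y > 34) = P(X ≤ 3).
  k=0: C(34,0)·0.15^0·0.85^34 = 0.003983
  k=1: C(34,1)·0.15^1·0.85^33 = 0.023900
  k=2: C(34,2)·0.15^2·0.85^32 = 0.069591
  k=3: C(34,3)·0.15^3·0.85^31 = 0.130994
P(X ≤ 3) = 0.228468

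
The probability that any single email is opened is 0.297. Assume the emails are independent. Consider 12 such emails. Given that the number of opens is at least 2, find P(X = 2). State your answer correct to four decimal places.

0.1883

X ~ Binomial(12, 0.297). Want P(X=2 | X≥2) = P(X=2) / P(X≥2).
P(X=2) = C(12,2)·0.297^2·0.703^10 = 0.171637
P(X≥2) = 1 − 0.014570 − 0.073866 = 0.911564
Ratio = 0.171637 / 0.911564 = 0.188288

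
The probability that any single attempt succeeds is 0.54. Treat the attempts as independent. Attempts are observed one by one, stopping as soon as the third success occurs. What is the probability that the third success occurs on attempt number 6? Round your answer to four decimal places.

Y = trial on which the third success occurs; negative binomial, r=3, p=0.54.
P(Y=6) = C(5,2) · p^3 · (1−p)^3
= 10 · 0.15746 · 0.097336 = 0.153269

0.1533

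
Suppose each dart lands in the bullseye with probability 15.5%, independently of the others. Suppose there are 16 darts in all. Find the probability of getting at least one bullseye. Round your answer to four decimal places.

0.9324

P(at least one) = 1 − P(none) = 1 − (1 − 0.155)^16
= 1 − 0.067563 = 0.932437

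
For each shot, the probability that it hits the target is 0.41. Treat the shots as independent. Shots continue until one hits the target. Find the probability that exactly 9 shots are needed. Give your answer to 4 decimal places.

0.0060

Geometric (trials to first success), p = 0.41.
P(Y = 9) = (1−p)^8 · p = 0.014683 · 0.41 = 0.006020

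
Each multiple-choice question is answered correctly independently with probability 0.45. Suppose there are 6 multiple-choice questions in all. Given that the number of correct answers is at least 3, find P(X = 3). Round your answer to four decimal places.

0.5429

X ~ Binomial(6, 0.45). Want P(X=3 | X≥3) = P(X=3) / P(X≥3).
P(X=3) = C(6,3)·0.45^3·0.55^3 = 0.303218
P(X≥3) = 1 − 0.027681 − 0.135887 − 0.277950 = 0.558482
Ratio = 0.303218 / 0.558482 = 0.542933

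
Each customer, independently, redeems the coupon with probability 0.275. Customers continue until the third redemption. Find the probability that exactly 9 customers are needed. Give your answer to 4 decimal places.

0.0846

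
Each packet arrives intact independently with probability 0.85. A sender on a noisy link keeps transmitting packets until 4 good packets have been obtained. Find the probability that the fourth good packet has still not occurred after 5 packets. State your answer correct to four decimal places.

0.1648

Needing more than 5 packets ⇔ fewer than 4 successes in the first 5. With X ~ Binomial(5, 0.85), P(Y > 5) = P(X ≤ 3).
  k=0: C(5,0)·0.85^0·0.15^5 = 0.000076
  k=1: C(5,1)·0.85^1·0.15^4 = 0.002152
  k=2: C(5,2)·0.85^2·0.15^3 = 0.024384
  k=3: C(5,3)·0.85^3·0.15^2 = 0.138178
P(X ≤ 3) = 0.164790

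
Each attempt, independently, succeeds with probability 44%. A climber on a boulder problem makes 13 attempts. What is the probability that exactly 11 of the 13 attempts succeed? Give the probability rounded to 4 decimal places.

X ~ Binomial(n=13, p=0.44).
P(X=11) = C(13,11) · p^11 · (1−p)^2
= 78 · 0.00011967 · 0.3136 = 0.002927

0.0029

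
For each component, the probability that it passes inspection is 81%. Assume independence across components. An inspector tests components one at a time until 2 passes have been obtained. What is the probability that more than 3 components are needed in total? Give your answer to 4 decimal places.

0.0946

Needing more than 3 components ⇔ fewer than 2 successes in the first 3. With X ~ Binomial(3, 0.81), P(Y > 3) = P(X ≤ 1).
  k=0: C(3,0)·0.81^0·0.19^3 = 0.006859
  k=1: C(3,1)·0.81^1·0.19^2 = 0.087723
P(X ≤ 1) = 0.094582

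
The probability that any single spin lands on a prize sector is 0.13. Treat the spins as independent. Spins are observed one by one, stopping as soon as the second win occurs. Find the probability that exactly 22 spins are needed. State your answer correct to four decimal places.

Y = trial on which the second success occurs; negative binomial, r=2, p=0.13.
P(Y=22) = C(21,1) · p^2 · (1−p)^20
= 21 · 0.0169 · 0.061714 = 0.021902

0.0219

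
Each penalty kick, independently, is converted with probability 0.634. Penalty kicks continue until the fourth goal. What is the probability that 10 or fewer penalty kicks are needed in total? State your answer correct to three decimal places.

Finishing within 10 penalty kicks ⇔ at least 4 successes in the first 10. With X ~ Binomial(10, 0.634), P(Y ≤ 10) = 1 − P(X ≤ 3).
  k=0: C(10,0)·0.634^0·0.366^10 = 0.00004
  k=1: C(10,1)·0.634^1·0.366^9 = 0.00075
  k=2: C(10,2)·0.634^2·0.366^8 = 0.00582
  k=3: C(10,3)·0.634^3·0.366^7 = 0.02690
1 − 0.03352 = 0.96648

0.966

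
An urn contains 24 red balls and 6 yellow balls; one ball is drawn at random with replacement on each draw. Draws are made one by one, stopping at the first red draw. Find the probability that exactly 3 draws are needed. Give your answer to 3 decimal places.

0.032

Geometric (trials to first success), p = 0.80.
P(Y = 3) = (1−p)^2 · p = 0.04 · 0.80 = 0.03200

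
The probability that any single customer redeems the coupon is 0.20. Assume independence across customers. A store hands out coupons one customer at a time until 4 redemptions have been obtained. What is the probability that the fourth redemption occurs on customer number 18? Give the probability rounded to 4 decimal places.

0.0479

Y = trial on which the fourth success occurs; negative binomial, r=4, p=0.20.
P(Y=18) = C(17,3) · p^4 · (1−p)^14
= 680 · 0.0016 · 0.04398 = 0.047851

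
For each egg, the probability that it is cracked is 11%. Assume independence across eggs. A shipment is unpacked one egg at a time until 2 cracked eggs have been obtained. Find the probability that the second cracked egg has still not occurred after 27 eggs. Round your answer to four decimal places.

Needing more than 27 eggs ⇔ fewer than 2 successes in the first 27. With X ~ Binomial(27, 0.11), P(Y > 27) = P(X ≤ 1).
  k=0: C(27,0)·0.11^0·0.89^27 = 0.043006
  k=1: C(27,1)·0.11^1·0.89^26 = 0.143515
P(X ≤ 1) = 0.186521

0.1865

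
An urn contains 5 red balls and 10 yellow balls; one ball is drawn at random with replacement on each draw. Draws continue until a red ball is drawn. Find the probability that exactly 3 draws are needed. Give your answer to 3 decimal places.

Geometric (trials to first success), p = 0.333333.
P(Y = 3) = (1−p)^2 · p = 0.44444 · 0.333333 = 0.14815

0.148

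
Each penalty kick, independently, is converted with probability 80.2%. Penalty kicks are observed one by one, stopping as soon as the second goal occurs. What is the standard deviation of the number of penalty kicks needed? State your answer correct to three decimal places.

Y = total penalty kicks until the second success; negative binomial with r=2, p=0.802.
SD(Y) = √[r(1−p)/p²] = √(0.61567) = 0.78465

0.785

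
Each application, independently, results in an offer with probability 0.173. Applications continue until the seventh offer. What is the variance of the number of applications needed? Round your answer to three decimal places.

Y = total applications until the seventh success; negative binomial with r=7, p=0.173.
Var(Y) = r(1−p)/p² = 7·0.827 / 0.173² = 193.42444

193.424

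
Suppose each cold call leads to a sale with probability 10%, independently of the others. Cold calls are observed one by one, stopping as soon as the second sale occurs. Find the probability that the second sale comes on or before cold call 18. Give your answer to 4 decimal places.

0.5497

Finishing within 18 cold calls ⇔ at least 2 successes in the first 18. With X ~ Binomial(18, 0.10), P(Y ≤ 18) = 1 − P(X ≤ 1).
  k=0: C(18,0)·0.10^0·0.90^18 = 0.150095
  k=1: C(18,1)·0.10^1·0.90^17 = 0.300189
1 − 0.450284 = 0.549716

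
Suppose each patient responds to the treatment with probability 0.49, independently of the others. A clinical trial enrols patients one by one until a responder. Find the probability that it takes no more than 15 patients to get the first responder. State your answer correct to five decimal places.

0.99996

Y = number of patients to the first success; geometric, p = 0.49.
P(Y ≤ 15) = 1 − (1−p)^15 = 1 − 0.0000411 = 0.9999589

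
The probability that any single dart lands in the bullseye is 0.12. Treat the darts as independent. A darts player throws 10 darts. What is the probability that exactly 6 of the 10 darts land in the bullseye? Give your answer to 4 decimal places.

X ~ Binomial(n=10, p=0.12).
P(X=6) = C(10,6) · p^6 · (1−p)^4
= 210 · 2.986e-06 · 0.5997 = 0.000376

0.0004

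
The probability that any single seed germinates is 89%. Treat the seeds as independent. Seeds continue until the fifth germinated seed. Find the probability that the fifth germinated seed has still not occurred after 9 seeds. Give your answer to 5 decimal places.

0.00138

Needing more than 9 seeds ⇔ fewer than 5 successes in the first 9. With X ~ Binomial(9, 0.89), P(Y > 9) = P(X ≤ 4).
  k=0: C(9,0)·0.89^0·0.11^9 = 0.0000000
  k=1: C(9,1)·0.89^1·0.11^8 = 0.0000002
  k=2: C(9,2)·0.89^2·0.11^7 = 0.0000056
  k=3: C(9,3)·0.89^3·0.11^6 = 0.0001049
  k=4: C(9,4)·0.89^4·0.11^5 = 0.0012732
P(X ≤ 4) = 0.0013838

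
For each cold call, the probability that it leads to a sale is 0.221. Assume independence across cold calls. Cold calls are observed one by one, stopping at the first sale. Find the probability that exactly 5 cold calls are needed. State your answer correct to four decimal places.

0.0814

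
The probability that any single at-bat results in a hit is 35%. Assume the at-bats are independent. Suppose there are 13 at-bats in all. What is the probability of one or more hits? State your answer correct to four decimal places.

0.9963

P(at least one) = 1 − P(none) = 1 − (1 − 0.35)^13
= 1 − 0.003697 = 0.996303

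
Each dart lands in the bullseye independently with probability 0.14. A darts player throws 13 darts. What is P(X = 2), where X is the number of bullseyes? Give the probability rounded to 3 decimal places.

X ~ Binomial(n=13, p=0.14).
P(X=2) = C(13,2) · p^2 · (1−p)^11
= 78 · 0.0196 · 0.19032 = 0.29096

0.291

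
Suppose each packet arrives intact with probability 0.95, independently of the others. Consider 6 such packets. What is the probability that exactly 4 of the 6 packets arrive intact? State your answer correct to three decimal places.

0.031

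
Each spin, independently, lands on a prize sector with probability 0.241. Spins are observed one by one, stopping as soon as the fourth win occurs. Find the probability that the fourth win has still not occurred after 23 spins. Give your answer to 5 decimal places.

Needing more than 23 spins ⇔ fewer than 4 successes in the first 23. With X ~ Binomial(23, 0.241), P(Y > 23) = P(X ≤ 3).
  k=0: C(23,0)·0.241^0·0.759^23 = 0.0017602
  k=1: C(23,1)·0.241^1·0.759^22 = 0.0128548
  k=2: C(23,2)·0.241^2·0.759^21 = 0.0448985
  k=3: C(23,3)·0.241^3·0.759^20 = 0.0997942
P(X ≤ 3) = 0.1593076

0.15931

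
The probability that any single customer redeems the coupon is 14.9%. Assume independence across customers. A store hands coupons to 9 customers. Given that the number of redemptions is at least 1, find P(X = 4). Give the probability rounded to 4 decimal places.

0.0362

X ~ Binomial(9, 0.149). Want P(X=4 | X≥1) = P(X=4) / P(X≥1).
P(X=4) = C(9,4)·0.149^4·0.851^5 = 0.027718
P(X≥1) = 1 − 0.234081 = 0.765919
Ratio = 0.027718 / 0.765919 = 0.036189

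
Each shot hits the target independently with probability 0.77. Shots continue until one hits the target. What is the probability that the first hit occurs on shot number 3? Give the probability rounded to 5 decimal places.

0.04073

Geometric (trials to first success), p = 0.77.
P(Y = 3) = (1−p)^2 · p = 0.0529 · 0.77 = 0.0407330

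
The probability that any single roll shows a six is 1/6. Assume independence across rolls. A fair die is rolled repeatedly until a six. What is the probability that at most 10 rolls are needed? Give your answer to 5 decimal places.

Y = number of rolls to the first success; geometric, p = 0.166667.
P(Y ≤ 10) = 1 − (1−p)^10 = 1 − 0.1615056 = 0.8384944

0.83849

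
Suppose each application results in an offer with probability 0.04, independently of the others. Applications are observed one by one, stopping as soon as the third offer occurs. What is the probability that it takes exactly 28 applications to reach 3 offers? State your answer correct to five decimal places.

Y = trial on which the third success occurs; negative binomial, r=3, p=0.04.
P(Y=28) = C(27,2) · p^3 · (1−p)^25
= 351 · 6.4e-05 · 0.3604 = 0.0080960

0.00810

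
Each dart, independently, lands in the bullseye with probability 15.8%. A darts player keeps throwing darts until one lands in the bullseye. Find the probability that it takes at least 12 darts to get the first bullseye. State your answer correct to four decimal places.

0.1508

Y = number of darts to the first success; geometric, p = 0.158.
P(Y > 11) = P(first 11 all fail) = (1−p)^11 = 0.150811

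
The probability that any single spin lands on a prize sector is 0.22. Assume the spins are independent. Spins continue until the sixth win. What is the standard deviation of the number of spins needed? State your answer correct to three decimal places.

9.833

Y = total spins until the sixth success; negative binomial with r=6, p=0.22.
SD(Y) = √[r(1−p)/p²] = √(96.69421) = 9.83332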